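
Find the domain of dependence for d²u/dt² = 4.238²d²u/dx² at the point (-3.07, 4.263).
Domain of dependence: [-21.136594, 14.996594]. Signals travel at speed 4.238, so data within |x - -3.07| ≤ 4.238·4.263 = 18.066594 can reach the point.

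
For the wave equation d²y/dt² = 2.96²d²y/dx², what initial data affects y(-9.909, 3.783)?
Domain of dependence: [-21.10668, 1.28868]. Signals travel at speed 2.96, so data within |x - -9.909| ≤ 2.96·3.783 = 11.19768 can reach the point.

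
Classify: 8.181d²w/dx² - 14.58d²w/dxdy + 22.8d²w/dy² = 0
Elliptic (discriminant = -533.5308).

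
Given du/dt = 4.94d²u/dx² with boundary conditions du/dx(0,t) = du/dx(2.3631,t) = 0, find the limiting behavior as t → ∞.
u → constant (steady state). Heat is conserved (no flux at boundaries); solution approaches the spatial average.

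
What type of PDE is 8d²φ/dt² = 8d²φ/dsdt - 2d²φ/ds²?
Rewriting in standard form: 2d²φ/ds² - 8d²φ/dsdt + 8d²φ/dt² = 0. With A = 2, B = -8, C = 8, the discriminant is 0. This is a parabolic PDE.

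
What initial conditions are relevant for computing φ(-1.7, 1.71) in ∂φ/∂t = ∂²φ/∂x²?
The entire real line. The heat equation has infinite propagation speed: any initial disturbance instantly affects all points (though exponentially small far away).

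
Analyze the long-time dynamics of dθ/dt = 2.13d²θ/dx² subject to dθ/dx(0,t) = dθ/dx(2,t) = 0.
Long-time behavior: θ → constant (steady state). Heat is conserved (no flux at boundaries); solution approaches the spatial average.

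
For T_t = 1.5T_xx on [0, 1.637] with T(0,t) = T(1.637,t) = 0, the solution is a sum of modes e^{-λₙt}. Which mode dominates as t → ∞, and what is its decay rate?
Eigenvalues: λₙ = 1.5n²π²/1.637².
First three modes:
  n=1: λ₁ = 1.5π²/1.637² ≈ 5.525
  n=2: λ₂ = 6π²/1.637² ≈ 22.098 (4× faster decay)
  n=3: λ₃ = 13.5π²/1.637² ≈ 49.721 (9× faster decay)
As t → ∞, higher modes decay exponentially faster. The n=1 mode dominates: T ~ c₁ sin(πx/1.637) e^{-λ₁t}.
Decay rate: λ₁ = 1.5π²/1.637² ≈ 5.525.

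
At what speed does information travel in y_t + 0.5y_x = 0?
Speed = 0.5. Information travels along x - 0.5t = const (rightward).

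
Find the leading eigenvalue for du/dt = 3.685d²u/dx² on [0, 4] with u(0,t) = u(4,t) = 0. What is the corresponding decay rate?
Eigenvalues: λₙ = 3.685n²π²/4².
First three modes:
  n=1: λ₁ = 3.685π²/4² ≈ 2.273
  n=2: λ₂ = 14.74π²/4² ≈ 9.092 (4× faster decay)
  n=3: λ₃ = 33.165π²/4² ≈ 20.458 (9× faster decay)
As t → ∞, higher modes decay exponentially faster. The n=1 mode dominates: u ~ c₁ sin(πx/4) e^{-λ₁t}.
Decay rate: λ₁ = 3.685π²/4² ≈ 2.273.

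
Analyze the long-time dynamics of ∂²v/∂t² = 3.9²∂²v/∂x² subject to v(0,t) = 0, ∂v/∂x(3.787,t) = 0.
Long-time behavior: v oscillates (no decay). Energy is conserved; the solution oscillates indefinitely as standing waves.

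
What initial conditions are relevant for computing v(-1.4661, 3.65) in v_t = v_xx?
The entire real line. The heat equation has infinite propagation speed: any initial disturbance instantly affects all points (though exponentially small far away).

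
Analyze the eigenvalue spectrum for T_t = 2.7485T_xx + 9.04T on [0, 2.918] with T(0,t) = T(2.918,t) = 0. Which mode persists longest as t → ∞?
Eigenvalues: λₙ = 2.7485n²π²/2.918² - 9.04.
First three modes:
  n=1: λ₁ = 2.7485π²/2.918² - 9.04 ≈ -5.854
  n=2: λ₂ = 10.994π²/2.918² - 9.04 ≈ 3.703
  n=3: λ₃ = 24.7365π²/2.918² - 9.04 ≈ 19.633
Since 2.7485π²/2.918² ≈ 3.186 < 9.04, λ₁ < 0.
The n=1 mode grows fastest (−λₙ is largest for n=1) → dominates.
Asymptotic: T ~ c₁ sin(πx/2.918) e^{5.854t} (exponential growth at rate −λ₁ ≈ 5.854).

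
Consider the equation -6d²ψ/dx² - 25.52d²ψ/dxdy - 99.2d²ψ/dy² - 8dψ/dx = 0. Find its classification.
Elliptic. (A = -6, B = -25.52, C = -99.2 gives B² - 4AC = -1729.5296.)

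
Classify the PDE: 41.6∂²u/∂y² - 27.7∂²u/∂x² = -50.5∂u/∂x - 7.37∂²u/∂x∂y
Rewriting in standard form: -27.7∂²u/∂x² + 7.37∂²u/∂x∂y + 41.6∂²u/∂y² + 50.5∂u/∂x = 0. A = -27.7, B = 7.37, C = 41.6. Discriminant B² - 4AC = 4663.5969. Since 4663.5969 > 0, hyperbolic.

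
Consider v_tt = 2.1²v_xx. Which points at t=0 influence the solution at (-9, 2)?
Domain of dependence: [-13.2, -4.8]. Signals travel at speed 2.1, so data within |x - -9| ≤ 2.1·2 = 4.2 can reach the point.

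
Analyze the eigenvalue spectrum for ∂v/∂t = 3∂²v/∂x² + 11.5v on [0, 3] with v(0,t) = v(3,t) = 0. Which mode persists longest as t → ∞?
Eigenvalues: λₙ = 3n²π²/3² - 11.5.
First three modes:
  n=1: λ₁ = 3π²/3² - 11.5 ≈ -8.21
  n=2: λ₂ = 12π²/3² - 11.5 ≈ 1.659
  n=3: λ₃ = 27π²/3² - 11.5 ≈ 18.109
Since 3π²/3² ≈ 3.29 < 11.5, λ₁ < 0.
The n=1 mode grows fastest (−λₙ is largest for n=1) → dominates.
Asymptotic: v ~ c₁ sin(πx/3) e^{8.21t} (exponential growth at rate −λ₁ ≈ 8.21).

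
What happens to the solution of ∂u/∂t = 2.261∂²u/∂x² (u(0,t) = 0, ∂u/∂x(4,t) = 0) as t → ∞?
u → 0. Heat escapes through the Dirichlet boundary.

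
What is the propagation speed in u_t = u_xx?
Infinite. The heat equation is parabolic, not hyperbolic, so disturbances propagate instantly.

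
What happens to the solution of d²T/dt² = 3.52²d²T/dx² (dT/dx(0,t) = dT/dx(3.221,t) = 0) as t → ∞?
T oscillates about a mean that drifts linearly in t (generically unbounded; no decay). There is no damping, so the nonconstant modes persist as standing waves (energy conserved, no decay). But with Neumann conditions at both ends the constant mode has eigenvalue 0: the spatial mean M(t) of T satisfies M'' = 0, so M(t) = M(0) + M'(0)·t. Unless the initial velocity has zero mean (∫T_t(x,0)dx = 0), the solution grows linearly in t (unbounded, though not exponentially); if it does have zero mean, the solution stays bounded and simply oscillates.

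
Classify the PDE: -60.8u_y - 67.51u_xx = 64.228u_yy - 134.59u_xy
Rewriting in standard form: -67.51u_xx + 134.59u_xy - 64.228u_yy - 60.8u_y = 0. A = -67.51, B = 134.59, C = -64.228. Discriminant B² - 4AC = 770.33898. Since 770.33898 > 0, hyperbolic.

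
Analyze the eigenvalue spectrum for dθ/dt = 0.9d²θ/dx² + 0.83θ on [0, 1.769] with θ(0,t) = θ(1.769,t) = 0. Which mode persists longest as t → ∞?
Eigenvalues: λₙ = 0.9n²π²/1.769² - 0.83.
First three modes:
  n=1: λ₁ = 0.9π²/1.769² - 0.83 ≈ 2.008
  n=2: λ₂ = 3.6π²/1.769² - 0.83 ≈ 10.524
  n=3: λ₃ = 8.1π²/1.769² - 0.83 ≈ 24.716
Since 0.9π²/1.769² ≈ 2.838 > 0.83, all λₙ > 0.
The n=1 mode decays slowest → dominates as t → ∞.
Asymptotic: θ ~ c₁ sin(πx/1.769) e^{-λ₁t} with decay rate λ₁ ≈ 2.008.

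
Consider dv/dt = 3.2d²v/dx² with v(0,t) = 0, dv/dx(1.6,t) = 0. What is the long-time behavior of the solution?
As t → ∞, v → 0. Heat escapes through the Dirichlet boundary.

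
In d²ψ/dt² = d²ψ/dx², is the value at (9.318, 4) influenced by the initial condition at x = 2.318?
No. The domain of dependence is [5.318, 13.318], and 2.318 is outside this interval.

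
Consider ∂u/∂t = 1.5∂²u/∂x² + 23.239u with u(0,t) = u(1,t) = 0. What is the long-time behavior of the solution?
As t → ∞, u grows unboundedly. Reaction dominates diffusion (r=23.239 > κπ²/L²≈14.8); solution grows exponentially.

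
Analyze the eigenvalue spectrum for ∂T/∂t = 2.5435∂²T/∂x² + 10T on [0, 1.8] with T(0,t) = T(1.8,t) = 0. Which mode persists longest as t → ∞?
Eigenvalues: λₙ = 2.5435n²π²/1.8² - 10.
First three modes:
  n=1: λ₁ = 2.5435π²/1.8² - 10 ≈ -2.252
  n=2: λ₂ = 10.174π²/1.8² - 10 ≈ 20.992
  n=3: λ₃ = 22.8915π²/1.8² - 10 ≈ 59.731
Since 2.5435π²/1.8² ≈ 7.748 < 10, λ₁ < 0.
The n=1 mode grows fastest (−λₙ is largest for n=1) → dominates.
Asymptotic: T ~ c₁ sin(πx/1.8) e^{2.252t} (exponential growth at rate −λ₁ ≈ 2.252).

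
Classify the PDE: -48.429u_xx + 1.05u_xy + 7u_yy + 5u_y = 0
A = -48.429, B = 1.05, C = 7. Discriminant B² - 4AC = 1357.1145. Since 1357.1145 > 0, hyperbolic.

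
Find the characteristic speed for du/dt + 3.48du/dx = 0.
Speed = 3.48. Information travels along x - 3.48t = const (rightward).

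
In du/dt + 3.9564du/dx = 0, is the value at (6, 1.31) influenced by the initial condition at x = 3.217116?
No. Only data at x = 0.817116 affects (6, 1.31). Advection has one-way propagation along characteristics.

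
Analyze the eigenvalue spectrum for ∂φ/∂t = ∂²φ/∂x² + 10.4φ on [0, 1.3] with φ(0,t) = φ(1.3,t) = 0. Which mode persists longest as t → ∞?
Eigenvalues: λₙ = n²π²/1.3² - 10.4.
First three modes:
  n=1: λ₁ = π²/1.3² - 10.4 ≈ -4.56
  n=2: λ₂ = 4π²/1.3² - 10.4 ≈ 12.96
  n=3: λ₃ = 9π²/1.3² - 10.4 ≈ 42.16
Since π²/1.3² ≈ 5.84 < 10.4, λ₁ < 0.
The n=1 mode grows fastest (−λₙ is largest for n=1) → dominates.
Asymptotic: φ ~ c₁ sin(πx/1.3) e^{4.56t} (exponential growth at rate −λ₁ ≈ 4.56).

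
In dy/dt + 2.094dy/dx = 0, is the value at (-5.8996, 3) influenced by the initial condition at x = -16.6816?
No. Only data at x = -12.1816 affects (-5.8996, 3). Advection has one-way propagation along characteristics.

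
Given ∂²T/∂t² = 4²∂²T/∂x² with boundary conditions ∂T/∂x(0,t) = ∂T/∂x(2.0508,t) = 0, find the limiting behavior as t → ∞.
T oscillates about a mean that drifts linearly in t (generically unbounded; no decay). There is no damping, so the nonconstant modes persist as standing waves (energy conserved, no decay). But with Neumann conditions at both ends the constant mode has eigenvalue 0: the spatial mean M(t) of T satisfies M'' = 0, so M(t) = M(0) + M'(0)·t. Unless the initial velocity has zero mean (∫T_t(x,0)dx = 0), the solution grows linearly in t (unbounded, though not exponentially); if it does have zero mean, the solution stays bounded and simply oscillates.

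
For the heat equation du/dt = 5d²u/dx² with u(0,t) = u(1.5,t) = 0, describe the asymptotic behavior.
u → 0. Heat diffuses out through both boundaries.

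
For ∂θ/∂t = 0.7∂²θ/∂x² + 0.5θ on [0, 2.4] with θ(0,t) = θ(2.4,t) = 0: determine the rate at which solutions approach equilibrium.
Eigenvalues: λₙ = 0.7n²π²/2.4² - 0.5.
First three modes:
  n=1: λ₁ = 0.7π²/2.4² - 0.5 ≈ 0.699
  n=2: λ₂ = 2.8π²/2.4² - 0.5 ≈ 4.298
  n=3: λ₃ = 6.3π²/2.4² - 0.5 ≈ 10.295
Since 0.7π²/2.4² ≈ 1.199 > 0.5, all λₙ > 0.
The n=1 mode decays slowest → dominates as t → ∞.
Asymptotic: θ ~ c₁ sin(πx/2.4) e^{-λ₁t} with decay rate λ₁ ≈ 0.699.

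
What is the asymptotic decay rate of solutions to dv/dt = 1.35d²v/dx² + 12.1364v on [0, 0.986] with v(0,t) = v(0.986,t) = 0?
Eigenvalues: λₙ = 1.35n²π²/0.986² - 12.1364.
First three modes:
  n=1: λ₁ = 1.35π²/0.986² - 12.1364 ≈ 1.569
  n=2: λ₂ = 5.4π²/0.986² - 12.1364 ≈ 42.684
  n=3: λ₃ = 12.15π²/0.986² - 12.1364 ≈ 111.209
Since 1.35π²/0.986² ≈ 13.705 > 12.1364, all λₙ > 0.
The n=1 mode decays slowest → dominates as t → ∞.
Asymptotic: v ~ c₁ sin(πx/0.986) e^{-λ₁t} with decay rate λ₁ ≈ 1.569.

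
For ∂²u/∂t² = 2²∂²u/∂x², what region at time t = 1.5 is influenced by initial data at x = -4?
Domain of influence: [-7, -1]. Data at x = -4 spreads outward at speed 2.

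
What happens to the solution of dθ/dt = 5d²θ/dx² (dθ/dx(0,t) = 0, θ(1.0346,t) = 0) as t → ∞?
θ → 0. Heat escapes through the Dirichlet boundary.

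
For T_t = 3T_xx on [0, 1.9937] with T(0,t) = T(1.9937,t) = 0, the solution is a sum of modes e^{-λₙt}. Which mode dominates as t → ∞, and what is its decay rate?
Eigenvalues: λₙ = 3n²π²/1.9937².
First three modes:
  n=1: λ₁ = 3π²/1.9937² ≈ 7.449
  n=2: λ₂ = 12π²/1.9937² ≈ 29.796 (4× faster decay)
  n=3: λ₃ = 27π²/1.9937² ≈ 67.042 (9× faster decay)
As t → ∞, higher modes decay exponentially faster. The n=1 mode dominates: T ~ c₁ sin(πx/1.9937) e^{-λ₁t}.
Decay rate: λ₁ = 3π²/1.9937² ≈ 7.449.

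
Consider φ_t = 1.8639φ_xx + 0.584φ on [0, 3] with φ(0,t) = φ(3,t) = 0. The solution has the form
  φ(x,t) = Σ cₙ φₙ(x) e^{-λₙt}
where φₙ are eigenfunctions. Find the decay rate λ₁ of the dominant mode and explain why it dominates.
Eigenvalues: λₙ = 1.8639n²π²/3² - 0.584.
First three modes:
  n=1: λ₁ = 1.8639π²/3² - 0.584 ≈ 1.46
  n=2: λ₂ = 7.4556π²/3² - 0.584 ≈ 7.592
  n=3: λ₃ = 16.7751π²/3² - 0.584 ≈ 17.812
Since 1.8639π²/3² ≈ 2.044 > 0.584, all λₙ > 0.
The n=1 mode decays slowest → dominates as t → ∞.
Asymptotic: φ ~ c₁ sin(πx/3) e^{-λ₁t} with decay rate λ₁ ≈ 1.46.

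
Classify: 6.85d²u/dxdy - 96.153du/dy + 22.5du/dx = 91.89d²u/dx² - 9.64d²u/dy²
Rewriting in standard form: -91.89d²u/dx² + 6.85d²u/dxdy + 9.64d²u/dy² + 22.5du/dx - 96.153du/dy = 0. Hyperbolic (discriminant = 3590.2009).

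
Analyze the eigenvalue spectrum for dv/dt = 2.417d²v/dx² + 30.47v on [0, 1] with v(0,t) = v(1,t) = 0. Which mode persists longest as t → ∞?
Eigenvalues: λₙ = 2.417n²π²/1² - 30.47.
First three modes:
  n=1: λ₁ = 2.417π² - 30.47 ≈ -6.615
  n=2: λ₂ = 9.668π² - 30.47 ≈ 64.949
  n=3: λ₃ = 21.753π² - 30.47 ≈ 184.224
Since 2.417π² ≈ 23.855 < 30.47, λ₁ < 0.
The n=1 mode grows fastest (−λₙ is largest for n=1) → dominates.
Asymptotic: v ~ c₁ sin(πx/1) e^{6.615t} (exponential growth at rate −λ₁ ≈ 6.615).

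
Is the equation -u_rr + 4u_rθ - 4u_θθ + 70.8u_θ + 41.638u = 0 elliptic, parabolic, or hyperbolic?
Computing B² - 4AC with A = -1, B = 4, C = -4: discriminant = 0 (zero). Answer: parabolic.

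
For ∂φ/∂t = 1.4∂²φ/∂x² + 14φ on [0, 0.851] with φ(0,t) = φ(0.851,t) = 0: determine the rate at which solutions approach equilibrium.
Eigenvalues: λₙ = 1.4n²π²/0.851² - 14.
First three modes:
  n=1: λ₁ = 1.4π²/0.851² - 14 ≈ 5.08
  n=2: λ₂ = 5.6π²/0.851² - 14 ≈ 62.318
  n=3: λ₃ = 12.6π²/0.851² - 14 ≈ 157.716
Since 1.4π²/0.851² ≈ 19.08 > 14, all λₙ > 0.
The n=1 mode decays slowest → dominates as t → ∞.
Asymptotic: φ ~ c₁ sin(πx/0.851) e^{-λ₁t} with decay rate λ₁ ≈ 5.08.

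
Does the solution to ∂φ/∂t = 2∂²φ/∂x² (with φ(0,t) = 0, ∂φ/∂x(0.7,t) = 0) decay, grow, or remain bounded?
φ → 0. Heat escapes through the Dirichlet boundary.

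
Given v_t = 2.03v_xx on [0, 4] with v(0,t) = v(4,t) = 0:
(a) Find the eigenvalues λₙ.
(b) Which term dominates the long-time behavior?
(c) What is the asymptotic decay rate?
Eigenvalues: λₙ = 2.03n²π²/4².
First three modes:
  n=1: λ₁ = 2.03π²/4² ≈ 1.252
  n=2: λ₂ = 8.12π²/4² ≈ 5.009 (4× faster decay)
  n=3: λ₃ = 18.27π²/4² ≈ 11.27 (9× faster decay)
As t → ∞, higher modes decay exponentially faster. The n=1 mode dominates: v ~ c₁ sin(πx/4) e^{-λ₁t}.
Decay rate: λ₁ = 2.03π²/4² ≈ 1.252.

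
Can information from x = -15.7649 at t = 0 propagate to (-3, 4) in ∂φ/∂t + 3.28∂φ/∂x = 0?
No. Only data at x = -16.12 affects (-3, 4). Advection has one-way propagation along characteristics.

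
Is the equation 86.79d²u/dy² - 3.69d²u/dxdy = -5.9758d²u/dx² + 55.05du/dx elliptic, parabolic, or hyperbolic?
Rewriting in standard form: 5.9758d²u/dx² - 3.69d²u/dxdy + 86.79d²u/dy² - 55.05du/dx = 0. Computing B² - 4AC with A = 5.9758, B = -3.69, C = 86.79: discriminant = -2060.942628 (negative). Answer: elliptic.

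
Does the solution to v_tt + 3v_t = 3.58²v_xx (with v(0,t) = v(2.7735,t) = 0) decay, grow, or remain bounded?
v → 0. Damping (γ=3) dissipates energy; oscillations decay exponentially.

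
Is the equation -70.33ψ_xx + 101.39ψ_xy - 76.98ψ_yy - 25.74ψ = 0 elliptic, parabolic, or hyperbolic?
Computing B² - 4AC with A = -70.33, B = 101.39, C = -76.98: discriminant = -11376.0815 (negative). Answer: elliptic.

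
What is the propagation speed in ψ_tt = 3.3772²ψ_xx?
Speed = 3.3772. Information travels along characteristics x = x₀ ± 3.3772t.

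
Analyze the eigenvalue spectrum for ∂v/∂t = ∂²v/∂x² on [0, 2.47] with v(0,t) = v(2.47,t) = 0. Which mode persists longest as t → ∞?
Eigenvalues: λₙ = n²π²/2.47².
First three modes:
  n=1: λ₁ = π²/2.47² ≈ 1.618
  n=2: λ₂ = 4π²/2.47² ≈ 6.471 (4× faster decay)
  n=3: λ₃ = 9π²/2.47² ≈ 14.56 (9× faster decay)
As t → ∞, higher modes decay exponentially faster. The n=1 mode dominates: v ~ c₁ sin(πx/2.47) e^{-λ₁t}.
Decay rate: λ₁ = π²/2.47² ≈ 1.618.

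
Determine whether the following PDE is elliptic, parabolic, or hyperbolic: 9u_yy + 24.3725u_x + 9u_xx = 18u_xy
Rewriting in standard form: 9u_xx - 18u_xy + 9u_yy + 24.3725u_x = 0. Coefficients: A = 9, B = -18, C = 9. B² - 4AC = 0, which is zero, so the equation is parabolic.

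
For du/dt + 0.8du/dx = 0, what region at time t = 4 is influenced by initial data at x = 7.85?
At x = 11.05. The characteristic carries data from (7.85, 0) to (11.05, 4).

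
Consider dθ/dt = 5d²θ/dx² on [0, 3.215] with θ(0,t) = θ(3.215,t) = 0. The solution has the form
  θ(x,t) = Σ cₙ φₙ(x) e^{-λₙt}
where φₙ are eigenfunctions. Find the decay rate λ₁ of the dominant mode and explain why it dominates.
Eigenvalues: λₙ = 5n²π²/3.215².
First three modes:
  n=1: λ₁ = 5π²/3.215² ≈ 4.774
  n=2: λ₂ = 20π²/3.215² ≈ 19.097 (4× faster decay)
  n=3: λ₃ = 45π²/3.215² ≈ 42.969 (9× faster decay)
As t → ∞, higher modes decay exponentially faster. The n=1 mode dominates: θ ~ c₁ sin(πx/3.215) e^{-λ₁t}.
Decay rate: λ₁ = 5π²/3.215² ≈ 4.774.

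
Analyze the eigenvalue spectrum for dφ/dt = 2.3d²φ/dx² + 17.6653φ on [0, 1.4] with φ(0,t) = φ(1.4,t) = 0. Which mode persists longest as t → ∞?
Eigenvalues: λₙ = 2.3n²π²/1.4² - 17.6653.
First three modes:
  n=1: λ₁ = 2.3π²/1.4² - 17.6653 ≈ -6.084
  n=2: λ₂ = 9.2π²/1.4² - 17.6653 ≈ 28.661
  n=3: λ₃ = 20.7π²/1.4² - 17.6653 ≈ 86.57
Since 2.3π²/1.4² ≈ 11.582 < 17.6653, λ₁ < 0.
The n=1 mode grows fastest (−λₙ is largest for n=1) → dominates.
Asymptotic: φ ~ c₁ sin(πx/1.4) e^{6.084t} (exponential growth at rate −λ₁ ≈ 6.084).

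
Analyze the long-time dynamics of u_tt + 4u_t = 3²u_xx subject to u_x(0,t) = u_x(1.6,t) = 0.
Long-time behavior: u → constant (steady state). Damping (γ=4) dissipates the nonconstant modes; with Neumann BCs the spatial average obeys M''+γM'=0 and tends to a finite limit.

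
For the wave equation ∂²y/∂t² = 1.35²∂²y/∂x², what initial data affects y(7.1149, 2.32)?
Domain of dependence: [3.9829, 10.2469]. Signals travel at speed 1.35, so data within |x - 7.1149| ≤ 1.35·2.32 = 3.132 can reach the point.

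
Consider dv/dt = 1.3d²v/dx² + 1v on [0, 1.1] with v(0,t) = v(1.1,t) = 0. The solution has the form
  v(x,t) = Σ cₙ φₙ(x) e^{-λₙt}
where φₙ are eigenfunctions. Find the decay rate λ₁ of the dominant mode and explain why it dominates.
Eigenvalues: λₙ = 1.3n²π²/1.1² - 1.
First three modes:
  n=1: λ₁ = 1.3π²/1.1² - 1 ≈ 9.604
  n=2: λ₂ = 5.2π²/1.1² - 1 ≈ 41.415
  n=3: λ₃ = 11.7π²/1.1² - 1 ≈ 94.433
Since 1.3π²/1.1² ≈ 10.604 > 1, all λₙ > 0.
The n=1 mode decays slowest → dominates as t → ∞.
Asymptotic: v ~ c₁ sin(πx/1.1) e^{-λ₁t} with decay rate λ₁ ≈ 9.604.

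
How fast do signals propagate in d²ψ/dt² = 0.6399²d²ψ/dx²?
Speed = 0.6399. Information travels along characteristics x = x₀ ± 0.6399t.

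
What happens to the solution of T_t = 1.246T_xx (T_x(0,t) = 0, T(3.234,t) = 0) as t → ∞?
T → 0. Heat escapes through the Dirichlet boundary.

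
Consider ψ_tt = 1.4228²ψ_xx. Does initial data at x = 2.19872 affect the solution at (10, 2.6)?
No. The domain of dependence is [6.30072, 13.69928], and 2.19872 is outside this interval.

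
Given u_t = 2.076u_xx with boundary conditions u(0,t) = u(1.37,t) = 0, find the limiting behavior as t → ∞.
u → 0. Heat diffuses out through both boundaries.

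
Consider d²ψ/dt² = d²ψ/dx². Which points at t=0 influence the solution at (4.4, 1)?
Domain of dependence: [3.4, 5.4]. Signals travel at speed 1, so data within |x - 4.4| ≤ 1·1 = 1 can reach the point.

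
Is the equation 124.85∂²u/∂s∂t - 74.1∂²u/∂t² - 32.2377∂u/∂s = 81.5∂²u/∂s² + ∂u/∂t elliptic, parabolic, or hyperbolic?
Rewriting in standard form: -81.5∂²u/∂s² + 124.85∂²u/∂s∂t - 74.1∂²u/∂t² - 32.2377∂u/∂s - ∂u/∂t = 0. Computing B² - 4AC with A = -81.5, B = 124.85, C = -74.1: discriminant = -8569.0775 (negative). Answer: elliptic.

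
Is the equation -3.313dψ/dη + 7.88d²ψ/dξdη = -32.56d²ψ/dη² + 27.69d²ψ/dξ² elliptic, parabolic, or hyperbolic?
Rewriting in standard form: -27.69d²ψ/dξ² + 7.88d²ψ/dξdη + 32.56d²ψ/dη² - 3.313dψ/dη = 0. Computing B² - 4AC with A = -27.69, B = 7.88, C = 32.56: discriminant = 3668.44 (positive). Answer: hyperbolic.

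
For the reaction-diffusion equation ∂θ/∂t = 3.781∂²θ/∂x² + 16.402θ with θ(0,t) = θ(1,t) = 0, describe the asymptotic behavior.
θ → 0. Diffusion dominates reaction (r=16.402 < κπ²/L²≈37.32); solution decays.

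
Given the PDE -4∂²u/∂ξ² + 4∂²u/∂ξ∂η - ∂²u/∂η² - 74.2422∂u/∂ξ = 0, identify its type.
The second-order coefficients are A = -4, B = 4, C = -1. Since B² - 4AC = 0 = 0, this is a parabolic PDE.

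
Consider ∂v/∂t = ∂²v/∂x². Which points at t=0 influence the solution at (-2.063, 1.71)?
The entire real line. The heat equation has infinite propagation speed: any initial disturbance instantly affects all points (though exponentially small far away).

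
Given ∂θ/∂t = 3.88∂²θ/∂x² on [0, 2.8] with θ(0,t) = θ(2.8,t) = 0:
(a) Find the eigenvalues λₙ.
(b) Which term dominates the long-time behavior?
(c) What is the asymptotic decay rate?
Eigenvalues: λₙ = 3.88n²π²/2.8².
First three modes:
  n=1: λ₁ = 3.88π²/2.8² ≈ 4.884
  n=2: λ₂ = 15.52π²/2.8² ≈ 19.538 (4× faster decay)
  n=3: λ₃ = 34.92π²/2.8² ≈ 43.96 (9× faster decay)
As t → ∞, higher modes decay exponentially faster. The n=1 mode dominates: θ ~ c₁ sin(πx/2.8) e^{-λ₁t}.
Decay rate: λ₁ = 3.88π²/2.8² ≈ 4.884.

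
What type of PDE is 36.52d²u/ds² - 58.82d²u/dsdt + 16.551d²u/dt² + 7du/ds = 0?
With A = 36.52, B = -58.82, C = 16.551, the discriminant is 1042.02232. This is a hyperbolic PDE.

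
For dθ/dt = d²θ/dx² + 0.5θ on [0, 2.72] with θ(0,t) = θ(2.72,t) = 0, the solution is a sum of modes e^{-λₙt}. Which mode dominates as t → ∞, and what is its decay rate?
Eigenvalues: λₙ = n²π²/2.72² - 0.5.
First three modes:
  n=1: λ₁ = π²/2.72² - 0.5 ≈ 0.834
  n=2: λ₂ = 4π²/2.72² - 0.5 ≈ 4.836
  n=3: λ₃ = 9π²/2.72² - 0.5 ≈ 11.506
Since π²/2.72² ≈ 1.334 > 0.5, all λₙ > 0.
The n=1 mode decays slowest → dominates as t → ∞.
Asymptotic: θ ~ c₁ sin(πx/2.72) e^{-λ₁t} with decay rate λ₁ ≈ 0.834.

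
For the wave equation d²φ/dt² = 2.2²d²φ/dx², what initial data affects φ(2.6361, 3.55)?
Domain of dependence: [-5.1739, 10.4461]. Signals travel at speed 2.2, so data within |x - 2.6361| ≤ 2.2·3.55 = 7.81 can reach the point.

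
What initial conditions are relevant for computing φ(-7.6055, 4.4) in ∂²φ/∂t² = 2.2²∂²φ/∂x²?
Domain of dependence: [-17.2855, 2.0745]. Signals travel at speed 2.2, so data within |x - -7.6055| ≤ 2.2·4.4 = 9.68 can reach the point.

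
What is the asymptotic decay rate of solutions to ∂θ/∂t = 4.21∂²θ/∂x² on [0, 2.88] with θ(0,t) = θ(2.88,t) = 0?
Eigenvalues: λₙ = 4.21n²π²/2.88².
First three modes:
  n=1: λ₁ = 4.21π²/2.88² ≈ 5.01
  n=2: λ₂ = 16.84π²/2.88² ≈ 20.038 (4× faster decay)
  n=3: λ₃ = 37.89π²/2.88² ≈ 45.086 (9× faster decay)
As t → ∞, higher modes decay exponentially faster. The n=1 mode dominates: θ ~ c₁ sin(πx/2.88) e^{-λ₁t}.
Decay rate: λ₁ = 4.21π²/2.88² ≈ 5.01.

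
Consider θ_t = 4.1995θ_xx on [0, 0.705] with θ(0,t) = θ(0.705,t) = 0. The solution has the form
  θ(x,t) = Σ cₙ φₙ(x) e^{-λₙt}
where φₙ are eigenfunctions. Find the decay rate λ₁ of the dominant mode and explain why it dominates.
Eigenvalues: λₙ = 4.1995n²π²/0.705².
First three modes:
  n=1: λ₁ = 4.1995π²/0.705² ≈ 83.391
  n=2: λ₂ = 16.798π²/0.705² ≈ 333.564 (4× faster decay)
  n=3: λ₃ = 37.7955π²/0.705² ≈ 750.519 (9× faster decay)
As t → ∞, higher modes decay exponentially faster. The n=1 mode dominates: θ ~ c₁ sin(πx/0.705) e^{-λ₁t}.
Decay rate: λ₁ = 4.1995π²/0.705² ≈ 83.391.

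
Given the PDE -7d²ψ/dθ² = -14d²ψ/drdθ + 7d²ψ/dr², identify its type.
Rewriting in standard form: -7d²ψ/dr² + 14d²ψ/drdθ - 7d²ψ/dθ² = 0. The second-order coefficients are A = -7, B = 14, C = -7. Since B² - 4AC = 0 = 0, this is a parabolic PDE.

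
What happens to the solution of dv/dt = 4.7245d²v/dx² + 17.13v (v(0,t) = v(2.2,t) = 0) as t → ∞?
v grows unboundedly. Reaction dominates diffusion (r=17.13 > κπ²/L²≈9.63); solution grows exponentially.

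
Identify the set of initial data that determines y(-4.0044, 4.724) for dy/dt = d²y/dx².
The entire real line. The heat equation has infinite propagation speed: any initial disturbance instantly affects all points (though exponentially small far away).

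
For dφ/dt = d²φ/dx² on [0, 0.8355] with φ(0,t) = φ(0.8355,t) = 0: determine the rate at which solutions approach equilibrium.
Eigenvalues: λₙ = n²π²/0.8355².
First three modes:
  n=1: λ₁ = π²/0.8355² ≈ 14.139
  n=2: λ₂ = 4π²/0.8355² ≈ 56.554 (4× faster decay)
  n=3: λ₃ = 9π²/0.8355² ≈ 127.248 (9× faster decay)
As t → ∞, higher modes decay exponentially faster. The n=1 mode dominates: φ ~ c₁ sin(πx/0.8355) e^{-λ₁t}.
Decay rate: λ₁ = π²/0.8355² ≈ 14.139.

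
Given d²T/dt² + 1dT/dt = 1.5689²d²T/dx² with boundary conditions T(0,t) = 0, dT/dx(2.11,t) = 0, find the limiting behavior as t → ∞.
T → 0. Damping (γ=1) dissipates energy; oscillations decay exponentially.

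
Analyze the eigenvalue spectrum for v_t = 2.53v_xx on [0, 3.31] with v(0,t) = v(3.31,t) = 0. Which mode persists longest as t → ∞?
Eigenvalues: λₙ = 2.53n²π²/3.31².
First three modes:
  n=1: λ₁ = 2.53π²/3.31² ≈ 2.279
  n=2: λ₂ = 10.12π²/3.31² ≈ 9.116 (4× faster decay)
  n=3: λ₃ = 22.77π²/3.31² ≈ 20.512 (9× faster decay)
As t → ∞, higher modes decay exponentially faster. The n=1 mode dominates: v ~ c₁ sin(πx/3.31) e^{-λ₁t}.
Decay rate: λ₁ = 2.53π²/3.31² ≈ 2.279.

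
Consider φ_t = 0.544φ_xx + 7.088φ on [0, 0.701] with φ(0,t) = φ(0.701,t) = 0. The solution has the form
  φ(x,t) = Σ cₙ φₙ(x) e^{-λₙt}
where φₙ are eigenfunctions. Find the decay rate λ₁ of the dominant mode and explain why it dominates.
Eigenvalues: λₙ = 0.544n²π²/0.701² - 7.088.
First three modes:
  n=1: λ₁ = 0.544π²/0.701² - 7.088 ≈ 3.838
  n=2: λ₂ = 2.176π²/0.701² - 7.088 ≈ 36.616
  n=3: λ₃ = 4.896π²/0.701² - 7.088 ≈ 91.246
Since 0.544π²/0.701² ≈ 10.926 > 7.088, all λₙ > 0.
The n=1 mode decays slowest → dominates as t → ∞.
Asymptotic: φ ~ c₁ sin(πx/0.701) e^{-λ₁t} with decay rate λ₁ ≈ 3.838.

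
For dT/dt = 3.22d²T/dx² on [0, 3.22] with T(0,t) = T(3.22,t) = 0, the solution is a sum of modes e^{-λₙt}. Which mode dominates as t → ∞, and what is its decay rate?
Eigenvalues: λₙ = 3.22n²π²/3.22².
First three modes:
  n=1: λ₁ = 3.22π²/3.22² ≈ 3.065
  n=2: λ₂ = 12.88π²/3.22² ≈ 12.26 (4× faster decay)
  n=3: λ₃ = 28.98π²/3.22² ≈ 27.586 (9× faster decay)
As t → ∞, higher modes decay exponentially faster. The n=1 mode dominates: T ~ c₁ sin(πx/3.22) e^{-λ₁t}.
Decay rate: λ₁ = 3.22π²/3.22² ≈ 3.065.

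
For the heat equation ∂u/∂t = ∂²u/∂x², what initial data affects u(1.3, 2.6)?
The entire real line. The heat equation has infinite propagation speed: any initial disturbance instantly affects all points (though exponentially small far away).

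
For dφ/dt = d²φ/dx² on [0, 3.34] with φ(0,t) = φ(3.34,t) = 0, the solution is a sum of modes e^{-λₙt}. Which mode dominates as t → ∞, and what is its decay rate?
Eigenvalues: λₙ = n²π²/3.34².
First three modes:
  n=1: λ₁ = π²/3.34² ≈ 0.885
  n=2: λ₂ = 4π²/3.34² ≈ 3.539 (4× faster decay)
  n=3: λ₃ = 9π²/3.34² ≈ 7.962 (9× faster decay)
As t → ∞, higher modes decay exponentially faster. The n=1 mode dominates: φ ~ c₁ sin(πx/3.34) e^{-λ₁t}.
Decay rate: λ₁ = π²/3.34² ≈ 0.885.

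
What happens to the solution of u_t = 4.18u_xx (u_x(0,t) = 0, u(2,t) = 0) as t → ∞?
u → 0. Heat escapes through the Dirichlet boundary.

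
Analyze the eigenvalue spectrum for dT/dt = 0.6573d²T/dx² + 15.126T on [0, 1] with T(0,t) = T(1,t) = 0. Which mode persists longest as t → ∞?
Eigenvalues: λₙ = 0.6573n²π²/1² - 15.126.
First three modes:
  n=1: λ₁ = 0.6573π² - 15.126 ≈ -8.639
  n=2: λ₂ = 2.6292π² - 15.126 ≈ 10.823
  n=3: λ₃ = 5.9157π² - 15.126 ≈ 43.26
Since 0.6573π² ≈ 6.487 < 15.126, λ₁ < 0.
The n=1 mode grows fastest (−λₙ is largest for n=1) → dominates.
Asymptotic: T ~ c₁ sin(πx/1) e^{8.639t} (exponential growth at rate −λ₁ ≈ 8.639).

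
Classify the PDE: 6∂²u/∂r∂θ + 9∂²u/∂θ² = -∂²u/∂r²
Rewriting in standard form: ∂²u/∂r² + 6∂²u/∂r∂θ + 9∂²u/∂θ² = 0. A = 1, B = 6, C = 9. Discriminant B² - 4AC = 0. Since 0 = 0, parabolic.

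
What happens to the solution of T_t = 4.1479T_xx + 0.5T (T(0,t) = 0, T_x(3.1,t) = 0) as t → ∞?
T → 0. Diffusion dominates reaction (r=0.5 < κπ²/(4L²)≈1.06); solution decays.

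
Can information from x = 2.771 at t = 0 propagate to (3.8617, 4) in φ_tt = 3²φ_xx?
Yes. The domain of dependence is [-8.1383, 15.8617], and 2.771 ∈ [-8.1383, 15.8617].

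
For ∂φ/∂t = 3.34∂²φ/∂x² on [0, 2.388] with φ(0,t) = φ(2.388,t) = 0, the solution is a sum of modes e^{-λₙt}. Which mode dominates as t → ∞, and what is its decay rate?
Eigenvalues: λₙ = 3.34n²π²/2.388².
First three modes:
  n=1: λ₁ = 3.34π²/2.388² ≈ 5.781
  n=2: λ₂ = 13.36π²/2.388² ≈ 23.123 (4× faster decay)
  n=3: λ₃ = 30.06π²/2.388² ≈ 52.026 (9× faster decay)
As t → ∞, higher modes decay exponentially faster. The n=1 mode dominates: φ ~ c₁ sin(πx/2.388) e^{-λ₁t}.
Decay rate: λ₁ = 3.34π²/2.388² ≈ 5.781.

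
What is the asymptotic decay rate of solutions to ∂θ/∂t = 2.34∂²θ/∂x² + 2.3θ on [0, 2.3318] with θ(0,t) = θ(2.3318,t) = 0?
Eigenvalues: λₙ = 2.34n²π²/2.3318² - 2.3.
First three modes:
  n=1: λ₁ = 2.34π²/2.3318² - 2.3 ≈ 1.947
  n=2: λ₂ = 9.36π²/2.3318² - 2.3 ≈ 14.69
  n=3: λ₃ = 21.06π²/2.3318² - 2.3 ≈ 35.927
Since 2.34π²/2.3318² ≈ 4.247 > 2.3, all λₙ > 0.
The n=1 mode decays slowest → dominates as t → ∞.
Asymptotic: θ ~ c₁ sin(πx/2.3318) e^{-λ₁t} with decay rate λ₁ ≈ 1.947.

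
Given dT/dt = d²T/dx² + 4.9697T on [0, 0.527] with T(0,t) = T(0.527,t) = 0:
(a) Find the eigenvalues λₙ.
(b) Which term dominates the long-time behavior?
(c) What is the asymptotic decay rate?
Eigenvalues: λₙ = n²π²/0.527² - 4.9697.
First three modes:
  n=1: λ₁ = π²/0.527² - 4.9697 ≈ 30.567
  n=2: λ₂ = 4π²/0.527² - 4.9697 ≈ 137.178
  n=3: λ₃ = 9π²/0.527² - 4.9697 ≈ 314.862
Since π²/0.527² ≈ 35.537 > 4.9697, all λₙ > 0.
The n=1 mode decays slowest → dominates as t → ∞.
Asymptotic: T ~ c₁ sin(πx/0.527) e^{-λ₁t} with decay rate λ₁ ≈ 30.567.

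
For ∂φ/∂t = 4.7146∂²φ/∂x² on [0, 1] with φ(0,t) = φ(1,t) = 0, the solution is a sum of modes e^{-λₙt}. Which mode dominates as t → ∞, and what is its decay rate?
Eigenvalues: λₙ = 4.7146n²π².
First three modes:
  n=1: λ₁ = 4.7146π² ≈ 46.531
  n=2: λ₂ = 18.8584π² ≈ 186.125 (4× faster decay)
  n=3: λ₃ = 42.4314π² ≈ 418.781 (9× faster decay)
As t → ∞, higher modes decay exponentially faster. The n=1 mode dominates: φ ~ c₁ sin(πx) e^{-λ₁t}.
Decay rate: λ₁ = 4.7146π² ≈ 46.531.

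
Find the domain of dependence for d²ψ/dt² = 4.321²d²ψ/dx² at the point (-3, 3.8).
Domain of dependence: [-19.4198, 13.4198]. Signals travel at speed 4.321, so data within |x - -3| ≤ 4.321·3.8 = 16.4198 can reach the point.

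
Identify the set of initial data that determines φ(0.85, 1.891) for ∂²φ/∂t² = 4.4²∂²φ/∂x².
Domain of dependence: [-7.4704, 9.1704]. Signals travel at speed 4.4, so data within |x - 0.85| ≤ 4.4·1.891 = 8.3204 can reach the point.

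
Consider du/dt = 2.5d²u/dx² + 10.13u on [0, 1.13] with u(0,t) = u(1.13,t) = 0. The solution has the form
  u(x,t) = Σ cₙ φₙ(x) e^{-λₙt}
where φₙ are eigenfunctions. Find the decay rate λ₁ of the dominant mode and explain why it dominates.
Eigenvalues: λₙ = 2.5n²π²/1.13² - 10.13.
First three modes:
  n=1: λ₁ = 2.5π²/1.13² - 10.13 ≈ 9.193
  n=2: λ₂ = 10π²/1.13² - 10.13 ≈ 67.163
  n=3: λ₃ = 22.5π²/1.13² - 10.13 ≈ 163.78
Since 2.5π²/1.13² ≈ 19.323 > 10.13, all λₙ > 0.
The n=1 mode decays slowest → dominates as t → ∞.
Asymptotic: u ~ c₁ sin(πx/1.13) e^{-λ₁t} with decay rate λ₁ ≈ 9.193.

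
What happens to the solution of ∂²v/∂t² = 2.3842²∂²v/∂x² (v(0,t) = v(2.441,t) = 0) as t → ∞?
v oscillates (no decay). Energy is conserved; the solution oscillates indefinitely as standing waves.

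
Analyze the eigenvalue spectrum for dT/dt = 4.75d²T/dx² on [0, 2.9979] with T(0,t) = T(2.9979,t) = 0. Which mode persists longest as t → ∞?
Eigenvalues: λₙ = 4.75n²π²/2.9979².
First three modes:
  n=1: λ₁ = 4.75π²/2.9979² ≈ 5.216
  n=2: λ₂ = 19π²/2.9979² ≈ 20.865 (4× faster decay)
  n=3: λ₃ = 42.75π²/2.9979² ≈ 46.946 (9× faster decay)
As t → ∞, higher modes decay exponentially faster. The n=1 mode dominates: T ~ c₁ sin(πx/2.9979) e^{-λ₁t}.
Decay rate: λ₁ = 4.75π²/2.9979² ≈ 5.216.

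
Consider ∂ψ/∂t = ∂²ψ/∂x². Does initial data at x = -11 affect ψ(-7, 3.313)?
Yes, for any finite x. The heat equation has infinite propagation speed, so all initial data affects all points at any t > 0.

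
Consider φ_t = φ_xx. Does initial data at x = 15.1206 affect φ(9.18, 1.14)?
Yes, for any finite x. The heat equation has infinite propagation speed, so all initial data affects all points at any t > 0.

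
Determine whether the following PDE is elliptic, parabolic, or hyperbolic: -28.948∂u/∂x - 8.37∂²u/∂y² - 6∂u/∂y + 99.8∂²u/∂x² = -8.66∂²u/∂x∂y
Rewriting in standard form: 99.8∂²u/∂x² + 8.66∂²u/∂x∂y - 8.37∂²u/∂y² - 28.948∂u/∂x - 6∂u/∂y = 0. Coefficients: A = 99.8, B = 8.66, C = -8.37. B² - 4AC = 3416.2996, which is positive, so the equation is hyperbolic.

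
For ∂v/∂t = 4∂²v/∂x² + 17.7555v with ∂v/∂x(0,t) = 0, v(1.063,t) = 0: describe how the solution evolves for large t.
v grows unboundedly. Reaction dominates diffusion (r=17.7555 > κπ²/(4L²)≈8.73); solution grows exponentially.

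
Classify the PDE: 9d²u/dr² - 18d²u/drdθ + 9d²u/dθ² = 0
A = 9, B = -18, C = 9. Discriminant B² - 4AC = 0. Since 0 = 0, parabolic.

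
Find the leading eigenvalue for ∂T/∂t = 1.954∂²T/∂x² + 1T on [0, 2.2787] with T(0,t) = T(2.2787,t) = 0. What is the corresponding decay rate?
Eigenvalues: λₙ = 1.954n²π²/2.2787² - 1.
First three modes:
  n=1: λ₁ = 1.954π²/2.2787² - 1 ≈ 2.714
  n=2: λ₂ = 7.816π²/2.2787² - 1 ≈ 13.856
  n=3: λ₃ = 17.586π²/2.2787² - 1 ≈ 32.427
Since 1.954π²/2.2787² ≈ 3.714 > 1, all λₙ > 0.
The n=1 mode decays slowest → dominates as t → ∞.
Asymptotic: T ~ c₁ sin(πx/2.2787) e^{-λ₁t} with decay rate λ₁ ≈ 2.714.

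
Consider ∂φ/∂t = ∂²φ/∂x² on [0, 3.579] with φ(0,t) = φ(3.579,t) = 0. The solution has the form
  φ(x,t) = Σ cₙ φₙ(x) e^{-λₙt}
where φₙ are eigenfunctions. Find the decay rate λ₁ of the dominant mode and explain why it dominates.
Eigenvalues: λₙ = n²π²/3.579².
First three modes:
  n=1: λ₁ = π²/3.579² ≈ 0.771
  n=2: λ₂ = 4π²/3.579² ≈ 3.082 (4× faster decay)
  n=3: λ₃ = 9π²/3.579² ≈ 6.935 (9× faster decay)
As t → ∞, higher modes decay exponentially faster. The n=1 mode dominates: φ ~ c₁ sin(πx/3.579) e^{-λ₁t}.
Decay rate: λ₁ = π²/3.579² ≈ 0.771.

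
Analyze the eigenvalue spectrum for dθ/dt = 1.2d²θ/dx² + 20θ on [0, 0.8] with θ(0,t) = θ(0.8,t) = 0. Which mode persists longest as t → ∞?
Eigenvalues: λₙ = 1.2n²π²/0.8² - 20.
First three modes:
  n=1: λ₁ = 1.2π²/0.8² - 20 ≈ -1.494
  n=2: λ₂ = 4.8π²/0.8² - 20 ≈ 54.022
  n=3: λ₃ = 10.8π²/0.8² - 20 ≈ 146.55
Since 1.2π²/0.8² ≈ 18.506 < 20, λ₁ < 0.
The n=1 mode grows fastest (−λₙ is largest for n=1) → dominates.
Asymptotic: θ ~ c₁ sin(πx/0.8) e^{1.494t} (exponential growth at rate −λ₁ ≈ 1.494).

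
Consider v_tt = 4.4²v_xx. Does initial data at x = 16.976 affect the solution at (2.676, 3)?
No. The domain of dependence is [-10.524, 15.876], and 16.976 is outside this interval.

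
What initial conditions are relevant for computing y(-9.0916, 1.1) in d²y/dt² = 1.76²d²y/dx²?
Domain of dependence: [-11.0276, -7.1556]. Signals travel at speed 1.76, so data within |x - -9.0916| ≤ 1.76·1.1 = 1.936 can reach the point.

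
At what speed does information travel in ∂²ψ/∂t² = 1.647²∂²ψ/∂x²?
Speed = 1.647. Information travels along characteristics x = x₀ ± 1.647t.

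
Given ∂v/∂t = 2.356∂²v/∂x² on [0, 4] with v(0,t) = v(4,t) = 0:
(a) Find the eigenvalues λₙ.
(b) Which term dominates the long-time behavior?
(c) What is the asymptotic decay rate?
Eigenvalues: λₙ = 2.356n²π²/4².
First three modes:
  n=1: λ₁ = 2.356π²/4² ≈ 1.453
  n=2: λ₂ = 9.424π²/4² ≈ 5.813 (4× faster decay)
  n=3: λ₃ = 21.204π²/4² ≈ 13.08 (9× faster decay)
As t → ∞, higher modes decay exponentially faster. The n=1 mode dominates: v ~ c₁ sin(πx/4) e^{-λ₁t}.
Decay rate: λ₁ = 2.356π²/4² ≈ 1.453.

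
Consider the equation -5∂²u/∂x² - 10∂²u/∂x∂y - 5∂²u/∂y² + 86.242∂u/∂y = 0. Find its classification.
Parabolic. (A = -5, B = -10, C = -5 gives B² - 4AC = 0.)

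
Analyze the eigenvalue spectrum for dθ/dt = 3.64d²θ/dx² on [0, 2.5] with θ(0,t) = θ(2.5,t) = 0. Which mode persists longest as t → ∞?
Eigenvalues: λₙ = 3.64n²π²/2.5².
First three modes:
  n=1: λ₁ = 3.64π²/2.5² ≈ 5.748
  n=2: λ₂ = 14.56π²/2.5² ≈ 22.992 (4× faster decay)
  n=3: λ₃ = 32.76π²/2.5² ≈ 51.733 (9× faster decay)
As t → ∞, higher modes decay exponentially faster. The n=1 mode dominates: θ ~ c₁ sin(πx/2.5) e^{-λ₁t}.
Decay rate: λ₁ = 3.64π²/2.5² ≈ 5.748.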